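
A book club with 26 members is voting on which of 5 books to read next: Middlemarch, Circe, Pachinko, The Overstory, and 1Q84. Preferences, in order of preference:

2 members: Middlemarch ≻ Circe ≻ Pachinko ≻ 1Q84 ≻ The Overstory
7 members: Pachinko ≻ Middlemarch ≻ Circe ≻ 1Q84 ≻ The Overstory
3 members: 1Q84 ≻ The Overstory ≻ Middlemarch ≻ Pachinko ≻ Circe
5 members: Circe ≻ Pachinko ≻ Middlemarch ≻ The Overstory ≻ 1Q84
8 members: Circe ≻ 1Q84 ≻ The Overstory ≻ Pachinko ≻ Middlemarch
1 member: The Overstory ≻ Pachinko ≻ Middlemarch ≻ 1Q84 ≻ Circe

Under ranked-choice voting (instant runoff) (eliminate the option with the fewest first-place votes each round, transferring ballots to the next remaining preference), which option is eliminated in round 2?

Round 1: Middlemarch 2, Circe 13, Pachinko 7, The Overstory 1, 1Q84 3. Eliminate The Overstory.
Round 2: Middlemarch 2, Circe 13, Pachinko 8, 1Q84 3. Eliminate Middlemarch.

Middlemarch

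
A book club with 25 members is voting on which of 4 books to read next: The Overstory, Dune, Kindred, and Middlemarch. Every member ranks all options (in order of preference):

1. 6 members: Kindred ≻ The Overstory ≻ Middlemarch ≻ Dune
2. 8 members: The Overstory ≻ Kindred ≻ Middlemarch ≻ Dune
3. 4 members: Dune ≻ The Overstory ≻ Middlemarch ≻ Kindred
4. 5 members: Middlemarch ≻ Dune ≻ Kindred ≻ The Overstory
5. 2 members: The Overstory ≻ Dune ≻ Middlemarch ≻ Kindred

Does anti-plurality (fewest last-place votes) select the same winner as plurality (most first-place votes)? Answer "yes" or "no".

no

Anti-plurality — last-place votes: The Overstory 5, Dune 14, Kindred 6, Middlemarch 0. Winner: Middlemarch.
Plurality — first-place votes: The Overstory 10, Dune 4, Kindred 6, Middlemarch 5. Winner: The Overstory.
The two methods disagree.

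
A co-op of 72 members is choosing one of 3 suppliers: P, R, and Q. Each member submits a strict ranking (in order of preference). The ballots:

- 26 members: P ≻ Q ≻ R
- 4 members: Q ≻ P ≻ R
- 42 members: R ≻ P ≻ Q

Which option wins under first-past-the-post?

R

First-place votes: P 26, R 42, Q 4.
R has the most first-place votes.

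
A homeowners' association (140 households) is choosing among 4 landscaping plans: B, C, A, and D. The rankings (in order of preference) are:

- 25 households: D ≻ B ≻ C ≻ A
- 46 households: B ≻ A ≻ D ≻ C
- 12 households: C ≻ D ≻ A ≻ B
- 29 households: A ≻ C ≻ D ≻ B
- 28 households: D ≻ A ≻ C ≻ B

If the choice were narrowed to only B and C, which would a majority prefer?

B

Voters preferring B to C: 71; preferring C to B: 69.
B wins the head-to-head.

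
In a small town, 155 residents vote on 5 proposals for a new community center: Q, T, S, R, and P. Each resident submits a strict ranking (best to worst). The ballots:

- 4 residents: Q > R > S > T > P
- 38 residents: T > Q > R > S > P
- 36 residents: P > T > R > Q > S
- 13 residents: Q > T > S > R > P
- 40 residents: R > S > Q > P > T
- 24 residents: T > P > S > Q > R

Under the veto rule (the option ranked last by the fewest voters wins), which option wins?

Q

Last-place votes: Q 0, T 40, S 36, R 24, P 55.
Q is ranked last by the fewest voters, so Q wins.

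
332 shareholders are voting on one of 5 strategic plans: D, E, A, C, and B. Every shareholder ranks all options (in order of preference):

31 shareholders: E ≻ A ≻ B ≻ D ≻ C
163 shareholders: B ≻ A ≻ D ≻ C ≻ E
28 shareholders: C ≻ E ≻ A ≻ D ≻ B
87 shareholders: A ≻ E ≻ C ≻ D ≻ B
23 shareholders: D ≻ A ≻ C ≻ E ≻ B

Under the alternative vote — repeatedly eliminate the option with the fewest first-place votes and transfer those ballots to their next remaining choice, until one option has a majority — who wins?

Round 1: D 23, E 31, A 87, C 28, B 163. Eliminate D.
Round 2: E 31, A 110, C 28, B 163. Eliminate C.
Round 3: E 59, A 110, B 163. Eliminate E.
Round 4: A 169, B 163. A has a majority.

A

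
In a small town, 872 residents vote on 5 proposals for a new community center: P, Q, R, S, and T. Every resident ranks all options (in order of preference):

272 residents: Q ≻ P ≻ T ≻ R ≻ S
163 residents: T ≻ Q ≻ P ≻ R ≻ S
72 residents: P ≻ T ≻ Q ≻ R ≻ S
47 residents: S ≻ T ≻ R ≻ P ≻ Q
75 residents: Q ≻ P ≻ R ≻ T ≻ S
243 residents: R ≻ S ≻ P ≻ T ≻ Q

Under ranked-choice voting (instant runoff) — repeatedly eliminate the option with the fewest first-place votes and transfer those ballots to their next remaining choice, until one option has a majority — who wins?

Round 1: P 72, Q 347, R 243, S 47, T 163. Eliminate S.
Round 2: P 72, Q 347, R 243, T 210. Eliminate P.
Round 3: Q 347, R 243, T 282. Eliminate R.
Round 4: Q 347, T 525. T has a majority.

T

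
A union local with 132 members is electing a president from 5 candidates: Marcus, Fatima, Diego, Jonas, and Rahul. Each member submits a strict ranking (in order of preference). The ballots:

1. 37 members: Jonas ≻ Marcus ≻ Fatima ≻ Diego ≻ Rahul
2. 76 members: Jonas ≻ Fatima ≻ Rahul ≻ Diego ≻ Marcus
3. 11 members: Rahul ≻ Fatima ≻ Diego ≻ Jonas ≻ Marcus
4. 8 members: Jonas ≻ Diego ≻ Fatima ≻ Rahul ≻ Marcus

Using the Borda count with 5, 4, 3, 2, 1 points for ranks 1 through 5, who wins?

Jonas

Marcus: 37·4 + 76·1 + 11·1 + 8·1 = 243
Fatima: 37·3 + 76·4 + 11·4 + 8·3 = 483
Diego: 37·2 + 76·2 + 11·3 + 8·4 = 291
Jonas: 37·5 + 76·5 + 11·2 + 8·5 = 627
Rahul: 37·1 + 76·3 + 11·5 + 8·2 = 336
Jonas has the highest Borda score (627).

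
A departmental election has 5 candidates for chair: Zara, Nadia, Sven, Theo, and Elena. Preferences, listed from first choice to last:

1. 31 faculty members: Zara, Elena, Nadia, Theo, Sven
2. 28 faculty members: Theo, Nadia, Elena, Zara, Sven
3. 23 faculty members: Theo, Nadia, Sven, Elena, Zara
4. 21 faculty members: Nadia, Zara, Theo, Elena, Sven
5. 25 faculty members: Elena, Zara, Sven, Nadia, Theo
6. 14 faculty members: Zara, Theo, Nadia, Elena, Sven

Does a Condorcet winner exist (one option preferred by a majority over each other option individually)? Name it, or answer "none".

Nadia vs Zara: 72–70 for Nadia.
Nadia vs Sven: 117–25 for Nadia.
Nadia vs Theo: 77–65 for Nadia.
Nadia vs Elena: 86–56 for Nadia.
Nadia beats every other option head-to-head.

Nadia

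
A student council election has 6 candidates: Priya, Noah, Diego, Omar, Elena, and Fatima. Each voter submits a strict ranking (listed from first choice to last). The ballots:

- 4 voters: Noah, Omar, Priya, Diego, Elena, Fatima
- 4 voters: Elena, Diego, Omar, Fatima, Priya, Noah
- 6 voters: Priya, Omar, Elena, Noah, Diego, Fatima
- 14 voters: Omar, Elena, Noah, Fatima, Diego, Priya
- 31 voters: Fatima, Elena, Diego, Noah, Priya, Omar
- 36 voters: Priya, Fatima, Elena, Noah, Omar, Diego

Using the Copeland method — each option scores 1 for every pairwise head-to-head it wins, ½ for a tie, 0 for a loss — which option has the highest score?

Priya: beats Omar; loses to Noah, Diego, Elena, and Fatima → score 1.
Noah: beats Priya, Diego, and Omar; loses to Elena and Fatima → score 3.
Diego: beats Priya; loses to Noah, Omar, Elena, and Fatima → score 1.
Omar: beats Diego; loses to Priya, Noah, Elena, and Fatima → score 1.
Elena: beats Priya, Noah, Diego, and Omar; loses to Fatima → score 4.
Fatima: beats Priya, Noah, Diego, Omar, and Elena → score 5.
Fatima has the best pairwise record.

Fatima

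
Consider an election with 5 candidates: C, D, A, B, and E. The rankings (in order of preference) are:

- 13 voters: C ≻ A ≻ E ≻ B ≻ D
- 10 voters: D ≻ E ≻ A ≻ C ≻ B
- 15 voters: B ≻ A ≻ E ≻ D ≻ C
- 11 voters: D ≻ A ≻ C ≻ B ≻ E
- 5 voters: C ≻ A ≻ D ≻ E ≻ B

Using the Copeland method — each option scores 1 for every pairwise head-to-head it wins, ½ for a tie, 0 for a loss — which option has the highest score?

C: beats B and E; loses to D and A → score 2.
D: beats C; loses to A, B, and E → score 1.
A: beats C, D, B, and E → score 4.
B: beats D; loses to C, A, and E → score 1.
E: beats D and B; loses to C and A → score 2.
A has the best pairwise record.

A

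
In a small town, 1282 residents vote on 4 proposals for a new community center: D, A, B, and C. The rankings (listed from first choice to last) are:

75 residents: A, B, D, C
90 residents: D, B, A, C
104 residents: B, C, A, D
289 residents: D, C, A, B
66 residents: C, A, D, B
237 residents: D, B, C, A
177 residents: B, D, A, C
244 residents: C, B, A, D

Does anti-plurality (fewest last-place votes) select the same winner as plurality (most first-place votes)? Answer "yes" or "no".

no

Anti-plurality — last-place votes: D 348, A 237, B 355, C 342. Winner: A.
Plurality — first-place votes: D 616, A 75, B 281, C 310. Winner: D.
The two methods disagree.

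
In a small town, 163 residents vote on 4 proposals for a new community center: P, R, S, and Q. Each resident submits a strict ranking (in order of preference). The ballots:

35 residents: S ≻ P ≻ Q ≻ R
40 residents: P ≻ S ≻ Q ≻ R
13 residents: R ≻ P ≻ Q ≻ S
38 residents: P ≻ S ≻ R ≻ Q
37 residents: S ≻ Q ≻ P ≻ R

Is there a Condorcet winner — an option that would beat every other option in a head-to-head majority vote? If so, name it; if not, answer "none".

P vs R: 150–13 for P.
P vs S: 91–72 for P.
P vs Q: 126–37 for P.
P beats every other option head-to-head.

P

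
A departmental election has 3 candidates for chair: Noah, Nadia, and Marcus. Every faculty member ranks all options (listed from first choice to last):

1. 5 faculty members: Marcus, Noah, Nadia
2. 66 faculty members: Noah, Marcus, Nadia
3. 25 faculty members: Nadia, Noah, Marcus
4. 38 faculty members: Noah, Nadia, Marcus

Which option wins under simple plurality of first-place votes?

First-place votes: Noah 104, Nadia 25, Marcus 5.
Noah has the most first-place votes.

Noah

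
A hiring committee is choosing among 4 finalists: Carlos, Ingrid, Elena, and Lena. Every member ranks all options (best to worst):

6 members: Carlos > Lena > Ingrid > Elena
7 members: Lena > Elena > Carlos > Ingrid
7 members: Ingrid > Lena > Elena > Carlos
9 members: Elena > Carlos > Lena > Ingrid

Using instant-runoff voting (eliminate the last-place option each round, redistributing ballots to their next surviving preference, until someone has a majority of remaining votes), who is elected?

Round 1: Carlos 6, Ingrid 7, Elena 9, Lena 7. Eliminate Carlos.
Round 2: Ingrid 7, Elena 9, Lena 13. Eliminate Ingrid.
Round 3: Elena 9, Lena 20. Lena has a majority.

Lena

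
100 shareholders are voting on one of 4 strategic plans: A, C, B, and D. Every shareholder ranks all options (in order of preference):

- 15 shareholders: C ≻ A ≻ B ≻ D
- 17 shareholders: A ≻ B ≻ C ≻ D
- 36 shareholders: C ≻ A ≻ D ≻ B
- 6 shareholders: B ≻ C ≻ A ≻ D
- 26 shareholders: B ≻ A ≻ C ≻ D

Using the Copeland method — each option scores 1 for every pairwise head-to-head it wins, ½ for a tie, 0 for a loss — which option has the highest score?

A: beats B and D; loses to C → score 2.
C: beats A, B, and D → score 3.
B: beats D; loses to A and C → score 1.
D: loses to A, C, and B → score 0.
C has the best pairwise record.

C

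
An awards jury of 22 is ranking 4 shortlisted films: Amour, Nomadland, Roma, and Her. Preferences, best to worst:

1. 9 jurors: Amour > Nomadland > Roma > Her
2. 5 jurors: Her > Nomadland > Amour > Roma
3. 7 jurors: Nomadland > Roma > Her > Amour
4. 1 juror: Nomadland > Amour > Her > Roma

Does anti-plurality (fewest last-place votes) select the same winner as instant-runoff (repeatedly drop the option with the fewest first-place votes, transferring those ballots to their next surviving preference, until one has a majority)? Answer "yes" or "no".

yes

Anti-plurality — last-place votes: Amour 7, Nomadland 0, Roma 6, Her 9. Winner: Nomadland.
Instant-runoff — R1 Amour 9, Nomadland 8, Roma 0, Her 5 (Roma out); R2 Amour 9, Nomadland 8, Her 5 (Her out); R3 Amour 9, Nomadland 13 (Nomadland winner). Winner: Nomadland.
The two methods agree.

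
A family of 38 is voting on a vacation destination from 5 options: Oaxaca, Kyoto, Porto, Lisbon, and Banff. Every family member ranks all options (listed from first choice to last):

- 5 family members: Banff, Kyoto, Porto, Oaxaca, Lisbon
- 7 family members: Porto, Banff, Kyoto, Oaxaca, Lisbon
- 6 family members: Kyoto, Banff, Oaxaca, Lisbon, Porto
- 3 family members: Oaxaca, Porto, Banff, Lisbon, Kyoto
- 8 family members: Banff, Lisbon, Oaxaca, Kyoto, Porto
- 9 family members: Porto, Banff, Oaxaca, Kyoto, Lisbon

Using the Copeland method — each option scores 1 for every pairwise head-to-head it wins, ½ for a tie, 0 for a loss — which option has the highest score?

Banff

Oaxaca: beats Kyoto and Lisbon; loses to Porto and Banff → score 2.
Kyoto: beats Lisbon; ties Porto; loses to Oaxaca and Banff → score 1.5.
Porto: beats Oaxaca and Lisbon; ties Kyoto and Banff → score 3.
Lisbon: loses to Oaxaca, Kyoto, Porto, and Banff → score 0.
Banff: beats Oaxaca, Kyoto, and Lisbon; ties Porto → score 3.5.
Banff has the best pairwise record.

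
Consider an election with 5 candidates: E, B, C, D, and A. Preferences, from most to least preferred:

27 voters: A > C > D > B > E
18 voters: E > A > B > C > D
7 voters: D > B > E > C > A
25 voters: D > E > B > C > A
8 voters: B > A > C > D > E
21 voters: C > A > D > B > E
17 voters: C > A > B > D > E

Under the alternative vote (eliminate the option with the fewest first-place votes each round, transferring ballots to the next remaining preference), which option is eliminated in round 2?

E

Round 1: E 18, B 8, C 38, D 32, A 27. Eliminate B.
Round 2: E 18, C 38, D 32, A 35. Eliminate E.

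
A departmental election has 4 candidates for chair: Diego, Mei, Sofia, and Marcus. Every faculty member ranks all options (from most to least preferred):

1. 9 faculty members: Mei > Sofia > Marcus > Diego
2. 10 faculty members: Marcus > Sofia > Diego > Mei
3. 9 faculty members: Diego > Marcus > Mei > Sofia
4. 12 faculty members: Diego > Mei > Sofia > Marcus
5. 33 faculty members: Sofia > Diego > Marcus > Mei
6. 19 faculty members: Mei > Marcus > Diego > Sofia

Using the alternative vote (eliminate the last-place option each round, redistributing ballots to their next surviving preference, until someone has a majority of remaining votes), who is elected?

Mei

Round 1: Diego 21, Mei 28, Sofia 33, Marcus 10. Eliminate Marcus.
Round 2: Diego 21, Mei 28, Sofia 43. Eliminate Diego.
Round 3: Mei 49, Sofia 43. Mei has a majority.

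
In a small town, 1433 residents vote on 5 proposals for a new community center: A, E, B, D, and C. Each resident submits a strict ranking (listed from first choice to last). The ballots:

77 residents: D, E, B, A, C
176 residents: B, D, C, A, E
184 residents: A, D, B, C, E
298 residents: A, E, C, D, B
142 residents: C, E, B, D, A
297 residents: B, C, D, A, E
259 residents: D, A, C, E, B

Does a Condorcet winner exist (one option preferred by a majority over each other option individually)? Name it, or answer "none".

Checking pairwise contests:
D beats A 951–482.
A beats E 1214–219.
A beats B 741–692.
C beats D 737–696.
A beats C 818–615.
Every option loses at least one head-to-head, so there is no Condorcet winner.

none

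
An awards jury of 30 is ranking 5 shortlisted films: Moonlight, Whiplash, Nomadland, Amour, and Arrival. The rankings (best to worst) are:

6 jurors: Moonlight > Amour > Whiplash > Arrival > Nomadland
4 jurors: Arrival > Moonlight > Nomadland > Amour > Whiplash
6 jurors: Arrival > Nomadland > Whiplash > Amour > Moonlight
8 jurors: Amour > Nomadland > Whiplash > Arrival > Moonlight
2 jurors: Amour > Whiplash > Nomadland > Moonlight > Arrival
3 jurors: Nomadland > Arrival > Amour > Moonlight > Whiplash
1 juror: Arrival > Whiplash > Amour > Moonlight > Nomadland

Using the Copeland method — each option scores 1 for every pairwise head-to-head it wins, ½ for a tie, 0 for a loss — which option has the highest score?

Moonlight: loses to Whiplash, Nomadland, Amour, and Arrival → score 0.
Whiplash: beats Moonlight and Arrival; loses to Nomadland and Amour → score 2.
Nomadland: beats Moonlight and Whiplash; loses to Amour and Arrival → score 2.
Amour: beats Moonlight, Whiplash, Nomadland, and Arrival → score 4.
Arrival: beats Moonlight and Nomadland; loses to Whiplash and Amour → score 2.
Amour has the best pairwise record.

Amour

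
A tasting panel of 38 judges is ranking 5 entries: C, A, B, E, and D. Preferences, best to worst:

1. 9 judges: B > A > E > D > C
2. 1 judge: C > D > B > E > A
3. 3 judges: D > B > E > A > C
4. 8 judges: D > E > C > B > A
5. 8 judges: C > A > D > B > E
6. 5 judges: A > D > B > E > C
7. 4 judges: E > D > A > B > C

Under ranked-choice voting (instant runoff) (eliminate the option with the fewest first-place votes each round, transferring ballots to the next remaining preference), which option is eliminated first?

Round 1: C 9, A 5, B 9, E 4, D 11. Eliminate E.

E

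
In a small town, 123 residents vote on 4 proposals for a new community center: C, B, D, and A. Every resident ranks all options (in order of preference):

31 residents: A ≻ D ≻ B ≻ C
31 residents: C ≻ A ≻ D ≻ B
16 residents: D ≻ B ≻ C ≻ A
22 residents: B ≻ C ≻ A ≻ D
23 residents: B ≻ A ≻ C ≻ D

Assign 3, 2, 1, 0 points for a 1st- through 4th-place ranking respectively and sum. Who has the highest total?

A

C: 31·0 + 31·3 + 16·1 + 22·2 + 23·1 = 176
B: 31·1 + 31·0 + 16·2 + 22·3 + 23·3 = 198
D: 31·2 + 31·1 + 16·3 + 22·0 + 23·0 = 141
A: 31·3 + 31·2 + 16·0 + 22·1 + 23·2 = 223
A has the highest Borda score (223).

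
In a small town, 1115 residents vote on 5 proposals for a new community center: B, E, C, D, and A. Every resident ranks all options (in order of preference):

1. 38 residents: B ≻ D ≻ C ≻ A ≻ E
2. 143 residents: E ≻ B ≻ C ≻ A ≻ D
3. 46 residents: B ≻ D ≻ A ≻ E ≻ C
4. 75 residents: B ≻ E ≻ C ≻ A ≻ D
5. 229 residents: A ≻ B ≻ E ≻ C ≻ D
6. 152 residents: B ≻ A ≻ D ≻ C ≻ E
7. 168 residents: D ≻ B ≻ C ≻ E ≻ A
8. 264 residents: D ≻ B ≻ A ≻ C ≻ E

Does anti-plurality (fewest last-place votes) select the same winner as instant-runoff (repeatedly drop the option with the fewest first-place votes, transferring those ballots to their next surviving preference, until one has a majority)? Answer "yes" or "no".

Anti-plurality — last-place votes: B 0, E 454, C 46, D 447, A 168. Winner: B.
Instant-runoff — R1 B 311, E 143, C 0, D 432, A 229 (C out); R2 B 311, E 143, D 432, A 229 (E out); R3 B 454, D 432, A 229 (A out); R4 B 683, D 432 (B winner). Winner: B.
The two methods agree.

yes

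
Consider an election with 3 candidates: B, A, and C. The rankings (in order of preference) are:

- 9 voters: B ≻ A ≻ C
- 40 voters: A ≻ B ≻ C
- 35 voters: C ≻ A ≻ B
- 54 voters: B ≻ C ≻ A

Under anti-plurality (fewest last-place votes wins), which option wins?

Last-place votes: B 35, A 54, C 49.
B is ranked last by the fewest voters, so B wins.

B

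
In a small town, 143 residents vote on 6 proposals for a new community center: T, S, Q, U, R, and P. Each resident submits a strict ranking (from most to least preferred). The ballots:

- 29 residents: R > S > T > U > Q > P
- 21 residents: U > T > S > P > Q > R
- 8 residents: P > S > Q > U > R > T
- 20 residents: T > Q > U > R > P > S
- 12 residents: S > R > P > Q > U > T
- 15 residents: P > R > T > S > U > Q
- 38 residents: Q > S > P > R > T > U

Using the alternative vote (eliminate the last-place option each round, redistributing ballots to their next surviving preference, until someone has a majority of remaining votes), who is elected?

Round 1: T 20, S 12, Q 38, U 21, R 29, P 23. Eliminate S.
Round 2: T 20, Q 38, U 21, R 41, P 23. Eliminate T.
Round 3: Q 58, U 21, R 41, P 23. Eliminate U.
Round 4: Q 58, R 41, P 44. Eliminate R.
Round 5: Q 87, P 56. Q has a majority.

Q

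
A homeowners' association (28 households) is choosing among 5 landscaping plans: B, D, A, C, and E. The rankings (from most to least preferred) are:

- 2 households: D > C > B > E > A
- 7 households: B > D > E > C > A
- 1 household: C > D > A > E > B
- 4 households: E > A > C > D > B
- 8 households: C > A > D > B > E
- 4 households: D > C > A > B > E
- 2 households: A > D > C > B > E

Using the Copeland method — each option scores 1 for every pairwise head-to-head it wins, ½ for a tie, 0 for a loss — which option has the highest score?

B: beats E; loses to D, A, and C → score 1.
D: beats B, C, and E; ties A → score 3.5.
A: beats B and E; ties D; loses to C → score 2.5.
C: beats B, A, and E; loses to D → score 3.
E: loses to B, D, A, and C → score 0.
D has the best pairwise record.

D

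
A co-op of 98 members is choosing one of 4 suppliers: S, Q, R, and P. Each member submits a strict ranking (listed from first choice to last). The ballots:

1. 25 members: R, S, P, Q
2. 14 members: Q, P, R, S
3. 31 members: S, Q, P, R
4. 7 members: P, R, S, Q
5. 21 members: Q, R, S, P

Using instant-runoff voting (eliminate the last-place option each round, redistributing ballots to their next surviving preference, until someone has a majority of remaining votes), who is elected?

Round 1: S 31, Q 35, R 25, P 7. Eliminate P.
Round 2: S 31, Q 35, R 32. Eliminate S.
Round 3: Q 66, R 32. Q has a majority.

Q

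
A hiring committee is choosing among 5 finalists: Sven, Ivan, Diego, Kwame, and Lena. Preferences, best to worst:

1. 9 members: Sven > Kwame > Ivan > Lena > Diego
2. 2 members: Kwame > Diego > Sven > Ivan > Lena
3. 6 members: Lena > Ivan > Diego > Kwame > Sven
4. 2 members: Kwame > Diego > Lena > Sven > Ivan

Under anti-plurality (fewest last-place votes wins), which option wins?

Kwame

Last-place votes: Sven 6, Ivan 2, Diego 9, Kwame 0, Lena 2.
Kwame is ranked last by the fewest voters, so Kwame wins.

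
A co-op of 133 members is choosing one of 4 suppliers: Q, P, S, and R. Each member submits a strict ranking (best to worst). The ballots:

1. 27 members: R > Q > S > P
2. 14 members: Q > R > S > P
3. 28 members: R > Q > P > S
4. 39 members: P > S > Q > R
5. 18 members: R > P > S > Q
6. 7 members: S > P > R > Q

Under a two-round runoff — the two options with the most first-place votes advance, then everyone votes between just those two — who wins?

Round 1 first-place votes: Q 14, P 39, S 7, R 73.
R and P advance.
Runoff: R is preferred to P by 87 voters; P by 46.
R wins the runoff.

R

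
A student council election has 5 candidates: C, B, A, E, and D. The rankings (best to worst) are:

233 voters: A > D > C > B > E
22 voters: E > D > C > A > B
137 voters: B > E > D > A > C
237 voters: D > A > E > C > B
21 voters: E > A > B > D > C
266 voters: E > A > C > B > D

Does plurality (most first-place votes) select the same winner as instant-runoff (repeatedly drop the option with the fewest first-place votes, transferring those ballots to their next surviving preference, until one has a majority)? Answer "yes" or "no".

no

Plurality — first-place votes: C 0, B 137, A 233, E 309, D 237. Winner: E.
Instant-runoff — R1 C 0, B 137, A 233, E 309, D 237 (C out); R2 B 137, A 233, E 309, D 237 (B out); R3 A 233, E 446, D 237 (A out); R4 E 446, D 470 (D winner). Winner: D.
The two methods disagree.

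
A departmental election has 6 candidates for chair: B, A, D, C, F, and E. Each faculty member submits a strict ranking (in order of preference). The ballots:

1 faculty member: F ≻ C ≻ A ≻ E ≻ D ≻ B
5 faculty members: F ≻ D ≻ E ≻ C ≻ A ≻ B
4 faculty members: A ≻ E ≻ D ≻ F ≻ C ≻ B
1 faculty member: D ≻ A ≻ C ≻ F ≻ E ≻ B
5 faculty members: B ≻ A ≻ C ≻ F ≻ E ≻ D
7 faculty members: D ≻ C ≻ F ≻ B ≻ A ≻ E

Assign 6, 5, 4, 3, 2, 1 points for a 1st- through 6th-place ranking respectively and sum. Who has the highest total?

D

B: 1·1 + 5·1 + 4·1 + 1·1 + 5·6 + 7·3 = 62
A: 1·4 + 5·2 + 4·6 + 1·5 + 5·5 + 7·2 = 82
D: 1·2 + 5·5 + 4·4 + 1·6 + 5·1 + 7·6 = 96
C: 1·5 + 5·3 + 4·2 + 1·4 + 5·4 + 7·5 = 87
F: 1·6 + 5·6 + 4·3 + 1·3 + 5·3 + 7·4 = 94
E: 1·3 + 5·4 + 4·5 + 1·2 + 5·2 + 7·1 = 62
D has the highest Borda score (96).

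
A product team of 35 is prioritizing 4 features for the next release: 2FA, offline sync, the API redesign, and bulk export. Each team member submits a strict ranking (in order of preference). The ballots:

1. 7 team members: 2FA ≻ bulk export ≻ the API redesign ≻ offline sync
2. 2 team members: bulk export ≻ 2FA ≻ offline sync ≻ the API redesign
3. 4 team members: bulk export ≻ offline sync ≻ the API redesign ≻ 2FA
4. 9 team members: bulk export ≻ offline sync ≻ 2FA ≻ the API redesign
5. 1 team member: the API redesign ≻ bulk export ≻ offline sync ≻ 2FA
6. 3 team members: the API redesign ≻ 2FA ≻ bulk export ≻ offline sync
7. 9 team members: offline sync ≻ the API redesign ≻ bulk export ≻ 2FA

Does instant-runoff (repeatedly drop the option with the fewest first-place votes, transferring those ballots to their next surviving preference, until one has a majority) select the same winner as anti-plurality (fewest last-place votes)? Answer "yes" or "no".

Instant-runoff — R1 2FA 7, offline sync 9, the API redesign 4, bulk export 15 (the API redesign out); R2 2FA 10, offline sync 9, bulk export 16 (offline sync out); R3 2FA 10, bulk export 25 (bulk export winner). Winner: bulk export.
Anti-plurality — last-place votes: 2FA 14, offline sync 10, the API redesign 11, bulk export 0. Winner: bulk export.
The two methods agree.

yes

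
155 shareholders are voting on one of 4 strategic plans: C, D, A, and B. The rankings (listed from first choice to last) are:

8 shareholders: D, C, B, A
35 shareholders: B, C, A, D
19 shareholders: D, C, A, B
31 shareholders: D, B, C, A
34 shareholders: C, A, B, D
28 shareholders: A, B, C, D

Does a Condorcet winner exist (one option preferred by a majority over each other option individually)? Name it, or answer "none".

Checking pairwise contests:
B beats C 94–61.
C beats D 97–58.
C beats A 127–28.
A beats B 81–74.
Every option loses at least one head-to-head, so there is no Condorcet winner.

none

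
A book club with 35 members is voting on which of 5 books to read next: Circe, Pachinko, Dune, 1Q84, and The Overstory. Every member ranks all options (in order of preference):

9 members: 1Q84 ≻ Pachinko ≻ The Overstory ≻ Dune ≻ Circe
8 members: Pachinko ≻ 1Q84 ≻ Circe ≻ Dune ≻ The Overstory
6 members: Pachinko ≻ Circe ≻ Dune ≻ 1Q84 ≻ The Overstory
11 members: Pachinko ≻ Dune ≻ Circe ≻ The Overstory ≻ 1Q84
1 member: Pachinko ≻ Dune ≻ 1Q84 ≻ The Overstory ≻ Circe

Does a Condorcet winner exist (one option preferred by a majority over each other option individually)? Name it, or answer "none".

Pachinko vs Circe: 35–0 for Pachinko.
Pachinko vs Dune: 35–0 for Pachinko.
Pachinko vs 1Q84: 26–9 for Pachinko.
Pachinko vs The Overstory: 35–0 for Pachinko.
Pachinko beats every other option head-to-head.

Pachinko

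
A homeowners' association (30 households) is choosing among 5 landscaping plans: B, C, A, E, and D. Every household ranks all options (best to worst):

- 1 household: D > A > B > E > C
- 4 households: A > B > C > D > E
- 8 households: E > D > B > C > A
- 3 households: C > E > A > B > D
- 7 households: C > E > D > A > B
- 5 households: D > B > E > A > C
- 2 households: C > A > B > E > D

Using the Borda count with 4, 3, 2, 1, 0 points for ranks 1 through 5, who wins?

E

B: 1·2 + 4·3 + 8·2 + 3·1 + 7·0 + 5·3 + 2·2 = 52
C: 1·0 + 4·2 + 8·1 + 3·4 + 7·4 + 5·0 + 2·4 = 64
A: 1·3 + 4·4 + 8·0 + 3·2 + 7·1 + 5·1 + 2·3 = 43
E: 1·1 + 4·0 + 8·4 + 3·3 + 7·3 + 5·2 + 2·1 = 75
D: 1·4 + 4·1 + 8·3 + 3·0 + 7·2 + 5·4 + 2·0 = 66
E has the highest Borda score (75).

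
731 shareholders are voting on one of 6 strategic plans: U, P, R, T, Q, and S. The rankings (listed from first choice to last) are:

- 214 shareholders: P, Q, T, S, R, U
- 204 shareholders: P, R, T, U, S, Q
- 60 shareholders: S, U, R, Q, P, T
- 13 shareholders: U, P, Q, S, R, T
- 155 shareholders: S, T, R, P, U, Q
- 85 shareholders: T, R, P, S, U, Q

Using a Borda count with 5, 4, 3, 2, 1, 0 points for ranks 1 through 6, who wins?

P

U: 214·0 + 204·2 + 60·4 + 13·5 + 155·1 + 85·1 = 953
P: 214·5 + 204·5 + 60·1 + 13·4 + 155·2 + 85·3 = 2767
R: 214·1 + 204·4 + 60·3 + 13·1 + 155·3 + 85·4 = 2028
T: 214·3 + 204·3 + 60·0 + 13·0 + 155·4 + 85·5 = 2299
Q: 214·4 + 204·0 + 60·2 + 13·3 + 155·0 + 85·0 = 1015
S: 214·2 + 204·1 + 60·5 + 13·2 + 155·5 + 85·2 = 1903
P has the highest Borda score (2767).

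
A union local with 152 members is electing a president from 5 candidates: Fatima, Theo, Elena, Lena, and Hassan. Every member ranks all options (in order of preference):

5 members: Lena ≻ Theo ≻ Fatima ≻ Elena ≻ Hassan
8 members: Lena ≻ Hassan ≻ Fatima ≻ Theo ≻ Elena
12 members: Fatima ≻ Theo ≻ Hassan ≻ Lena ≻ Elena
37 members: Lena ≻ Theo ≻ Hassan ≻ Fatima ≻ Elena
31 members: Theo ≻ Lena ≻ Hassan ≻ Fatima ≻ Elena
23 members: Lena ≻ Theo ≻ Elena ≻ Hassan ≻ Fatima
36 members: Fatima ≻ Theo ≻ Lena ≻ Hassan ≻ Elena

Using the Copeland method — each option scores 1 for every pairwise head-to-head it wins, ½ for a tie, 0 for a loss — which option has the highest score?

Fatima: beats Elena; loses to Theo, Lena, and Hassan → score 1.
Theo: beats Fatima, Elena, Lena, and Hassan → score 4.
Elena: loses to Fatima, Theo, Lena, and Hassan → score 0.
Lena: beats Fatima, Elena, and Hassan; loses to Theo → score 3.
Hassan: beats Fatima and Elena; loses to Theo and Lena → score 2.
Theo has the best pairwise record.

Theo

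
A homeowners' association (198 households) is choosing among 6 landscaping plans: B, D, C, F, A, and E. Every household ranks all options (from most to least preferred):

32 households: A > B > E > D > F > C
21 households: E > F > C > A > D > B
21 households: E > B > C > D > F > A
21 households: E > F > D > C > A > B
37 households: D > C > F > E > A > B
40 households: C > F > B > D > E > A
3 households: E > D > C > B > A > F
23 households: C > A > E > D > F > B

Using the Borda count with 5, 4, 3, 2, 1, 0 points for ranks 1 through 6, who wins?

C

B: 32·4 + 21·0 + 21·4 + 21·0 + 37·0 + 40·3 + 3·2 + 23·0 = 338
D: 32·2 + 21·1 + 21·2 + 21·3 + 37·5 + 40·2 + 3·4 + 23·2 = 513
C: 32·0 + 21·3 + 21·3 + 21·2 + 37·4 + 40·5 + 3·3 + 23·5 = 640
F: 32·1 + 21·4 + 21·1 + 21·4 + 37·3 + 40·4 + 3·0 + 23·1 = 515
A: 32·5 + 21·2 + 21·0 + 21·1 + 37·1 + 40·0 + 3·1 + 23·4 = 355
E: 32·3 + 21·5 + 21·5 + 21·5 + 37·2 + 40·1 + 3·5 + 23·3 = 609
C has the highest Borda score (640).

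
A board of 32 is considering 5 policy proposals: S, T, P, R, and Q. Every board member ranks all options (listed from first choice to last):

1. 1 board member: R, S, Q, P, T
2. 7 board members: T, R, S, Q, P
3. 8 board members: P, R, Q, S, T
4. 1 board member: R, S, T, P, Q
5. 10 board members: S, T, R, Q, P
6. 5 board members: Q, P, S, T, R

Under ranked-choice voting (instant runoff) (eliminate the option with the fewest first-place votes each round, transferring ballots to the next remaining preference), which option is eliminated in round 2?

Round 1: S 10, T 7, P 8, R 2, Q 5. Eliminate R.
Round 2: S 12, T 7, P 8, Q 5. Eliminate Q.

Q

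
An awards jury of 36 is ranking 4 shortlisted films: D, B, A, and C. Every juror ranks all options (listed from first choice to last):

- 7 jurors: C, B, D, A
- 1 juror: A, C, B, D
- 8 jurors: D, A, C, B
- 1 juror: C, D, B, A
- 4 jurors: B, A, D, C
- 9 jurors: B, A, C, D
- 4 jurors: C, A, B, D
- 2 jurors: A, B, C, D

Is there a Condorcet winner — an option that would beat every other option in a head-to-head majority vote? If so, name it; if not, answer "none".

none

Checking pairwise contests:
B beats D 27–9.
C beats B 21–15.
B beats A 21–15.
A beats C 24–12.
Every option loses at least one head-to-head, so there is no Condorcet winner.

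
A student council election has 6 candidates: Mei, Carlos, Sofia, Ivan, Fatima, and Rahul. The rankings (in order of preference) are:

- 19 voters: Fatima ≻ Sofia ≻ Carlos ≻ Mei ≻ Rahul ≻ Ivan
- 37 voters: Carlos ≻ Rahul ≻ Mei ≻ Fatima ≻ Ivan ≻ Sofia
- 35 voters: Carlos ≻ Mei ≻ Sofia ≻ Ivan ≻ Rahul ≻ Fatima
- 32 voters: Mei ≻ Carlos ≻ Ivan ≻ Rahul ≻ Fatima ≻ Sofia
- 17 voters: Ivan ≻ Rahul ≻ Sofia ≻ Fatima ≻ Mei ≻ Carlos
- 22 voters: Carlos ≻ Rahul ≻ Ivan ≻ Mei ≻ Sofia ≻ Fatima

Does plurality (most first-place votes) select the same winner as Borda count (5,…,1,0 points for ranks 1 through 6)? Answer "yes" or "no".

Plurality — first-place votes: Mei 32, Carlos 94, Sofia 0, Ivan 17, Fatima 19, Rahul 0. Winner: Carlos.
Borda — scores: Mei 510, Carlos 655, Sofia 254, Ivan 354, Fatima 235, Rahul 422. Winner: Carlos.
The two methods agree.

yes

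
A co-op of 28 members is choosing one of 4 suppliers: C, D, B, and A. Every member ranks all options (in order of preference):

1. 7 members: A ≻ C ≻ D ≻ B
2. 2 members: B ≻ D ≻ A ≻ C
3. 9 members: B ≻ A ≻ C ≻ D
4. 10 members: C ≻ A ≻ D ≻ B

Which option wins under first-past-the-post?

B

First-place votes: C 10, D 0, B 11, A 7.
B has the most first-place votes.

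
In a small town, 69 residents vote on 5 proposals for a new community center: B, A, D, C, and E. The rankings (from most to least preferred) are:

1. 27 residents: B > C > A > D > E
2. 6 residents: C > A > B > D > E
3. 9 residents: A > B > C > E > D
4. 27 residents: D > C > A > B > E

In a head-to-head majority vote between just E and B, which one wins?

B

Voters preferring E to B: 0; preferring B to E: 69.
B wins the head-to-head.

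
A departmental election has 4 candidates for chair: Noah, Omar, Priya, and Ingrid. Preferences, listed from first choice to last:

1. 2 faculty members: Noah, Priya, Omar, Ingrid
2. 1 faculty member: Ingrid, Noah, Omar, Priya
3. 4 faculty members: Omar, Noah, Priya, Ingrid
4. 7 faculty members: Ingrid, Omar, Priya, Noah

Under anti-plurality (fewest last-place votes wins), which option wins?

Omar

Last-place votes: Noah 7, Omar 0, Priya 1, Ingrid 6.
Omar is ranked last by the fewest voters, so Omar wins.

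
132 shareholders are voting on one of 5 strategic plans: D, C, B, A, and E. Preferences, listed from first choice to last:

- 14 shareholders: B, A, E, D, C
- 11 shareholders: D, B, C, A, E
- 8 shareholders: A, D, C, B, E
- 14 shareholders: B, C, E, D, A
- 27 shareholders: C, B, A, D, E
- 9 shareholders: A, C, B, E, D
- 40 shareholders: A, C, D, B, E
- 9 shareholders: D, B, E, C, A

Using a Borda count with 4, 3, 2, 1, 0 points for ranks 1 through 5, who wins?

D: 14·1 + 11·4 + 8·3 + 14·1 + 27·1 + 9·0 + 40·2 + 9·4 = 239
C: 14·0 + 11·2 + 8·2 + 14·3 + 27·4 + 9·3 + 40·3 + 9·1 = 344
B: 14·4 + 11·3 + 8·1 + 14·4 + 27·3 + 9·2 + 40·1 + 9·3 = 319
A: 14·3 + 11·1 + 8·4 + 14·0 + 27·2 + 9·4 + 40·4 + 9·0 = 335
E: 14·2 + 11·0 + 8·0 + 14·2 + 27·0 + 9·1 + 40·0 + 9·2 = 83
C has the highest Borda score (344).

C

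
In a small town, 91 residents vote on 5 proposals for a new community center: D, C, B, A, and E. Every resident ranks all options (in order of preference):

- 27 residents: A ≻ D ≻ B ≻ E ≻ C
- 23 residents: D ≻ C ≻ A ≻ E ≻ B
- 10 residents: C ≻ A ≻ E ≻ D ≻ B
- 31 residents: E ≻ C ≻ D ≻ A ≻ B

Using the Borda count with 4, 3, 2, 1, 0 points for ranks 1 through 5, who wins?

D: 27·3 + 23·4 + 10·1 + 31·2 = 245
C: 27·0 + 23·3 + 10·4 + 31·3 = 202
B: 27·2 + 23·0 + 10·0 + 31·0 = 54
A: 27·4 + 23·2 + 10·3 + 31·1 = 215
E: 27·1 + 23·1 + 10·2 + 31·4 = 194
D has the highest Borda score (245).

D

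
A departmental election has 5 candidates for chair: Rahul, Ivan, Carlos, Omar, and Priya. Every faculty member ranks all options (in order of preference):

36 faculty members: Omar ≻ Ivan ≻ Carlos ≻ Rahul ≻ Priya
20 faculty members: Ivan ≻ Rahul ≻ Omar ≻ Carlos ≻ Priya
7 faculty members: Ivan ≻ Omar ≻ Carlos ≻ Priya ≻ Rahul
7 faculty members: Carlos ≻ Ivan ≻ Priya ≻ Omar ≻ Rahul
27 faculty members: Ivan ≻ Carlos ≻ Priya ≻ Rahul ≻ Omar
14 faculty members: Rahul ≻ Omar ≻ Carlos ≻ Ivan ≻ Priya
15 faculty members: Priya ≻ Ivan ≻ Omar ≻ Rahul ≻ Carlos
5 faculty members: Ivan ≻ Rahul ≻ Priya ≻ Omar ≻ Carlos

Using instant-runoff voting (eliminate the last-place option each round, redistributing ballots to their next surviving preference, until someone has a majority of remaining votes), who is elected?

Ivan

Round 1: Rahul 14, Ivan 59, Carlos 7, Omar 36, Priya 15. Eliminate Carlos.
Round 2: Rahul 14, Ivan 66, Omar 36, Priya 15. Ivan has a majority.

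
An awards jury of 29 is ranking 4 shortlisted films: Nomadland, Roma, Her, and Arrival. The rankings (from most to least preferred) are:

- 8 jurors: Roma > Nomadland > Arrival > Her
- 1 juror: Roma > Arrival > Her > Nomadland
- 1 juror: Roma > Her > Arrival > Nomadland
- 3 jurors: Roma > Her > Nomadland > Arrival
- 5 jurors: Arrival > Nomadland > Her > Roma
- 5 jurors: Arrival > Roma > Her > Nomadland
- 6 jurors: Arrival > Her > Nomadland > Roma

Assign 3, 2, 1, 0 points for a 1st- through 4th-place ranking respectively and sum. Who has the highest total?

Arrival

Nomadland: 8·2 + 1·0 + 1·0 + 3·1 + 5·2 + 5·0 + 6·1 = 35
Roma: 8·3 + 1·3 + 1·3 + 3·3 + 5·0 + 5·2 + 6·0 = 49
Her: 8·0 + 1·1 + 1·2 + 3·2 + 5·1 + 5·1 + 6·2 = 31
Arrival: 8·1 + 1·2 + 1·1 + 3·0 + 5·3 + 5·3 + 6·3 = 59
Arrival has the highest Borda score (59).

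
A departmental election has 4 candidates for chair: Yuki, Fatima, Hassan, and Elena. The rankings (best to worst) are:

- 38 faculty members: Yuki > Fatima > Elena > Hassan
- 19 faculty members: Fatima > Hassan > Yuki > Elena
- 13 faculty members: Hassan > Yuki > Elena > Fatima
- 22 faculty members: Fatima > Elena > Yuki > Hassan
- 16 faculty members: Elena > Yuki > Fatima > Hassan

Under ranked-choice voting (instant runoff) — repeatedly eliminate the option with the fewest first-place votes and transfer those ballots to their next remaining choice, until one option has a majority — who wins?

Round 1: Yuki 38, Fatima 41, Hassan 13, Elena 16. Eliminate Hassan.
Round 2: Yuki 51, Fatima 41, Elena 16. Eliminate Elena.
Round 3: Yuki 67, Fatima 41. Yuki has a majority.

Yuki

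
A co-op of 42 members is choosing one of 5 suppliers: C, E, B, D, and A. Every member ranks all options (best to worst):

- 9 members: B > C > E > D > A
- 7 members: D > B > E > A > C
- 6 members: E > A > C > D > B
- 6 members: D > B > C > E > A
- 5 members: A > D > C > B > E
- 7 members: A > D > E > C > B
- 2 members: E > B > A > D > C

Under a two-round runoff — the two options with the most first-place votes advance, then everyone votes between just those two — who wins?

D

Round 1 first-place votes: C 0, E 8, B 9, D 13, A 12.
D and A advance.
Runoff: D is preferred to A by 22 voters; A by 20.
D wins the runoff.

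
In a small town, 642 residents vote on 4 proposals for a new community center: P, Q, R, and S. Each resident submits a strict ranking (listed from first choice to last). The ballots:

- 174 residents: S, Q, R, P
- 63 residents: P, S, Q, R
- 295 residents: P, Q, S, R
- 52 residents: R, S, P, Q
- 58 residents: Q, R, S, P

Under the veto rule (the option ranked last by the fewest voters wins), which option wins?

Last-place votes: P 232, Q 52, R 358, S 0.
S is ranked last by the fewest voters, so S wins.

S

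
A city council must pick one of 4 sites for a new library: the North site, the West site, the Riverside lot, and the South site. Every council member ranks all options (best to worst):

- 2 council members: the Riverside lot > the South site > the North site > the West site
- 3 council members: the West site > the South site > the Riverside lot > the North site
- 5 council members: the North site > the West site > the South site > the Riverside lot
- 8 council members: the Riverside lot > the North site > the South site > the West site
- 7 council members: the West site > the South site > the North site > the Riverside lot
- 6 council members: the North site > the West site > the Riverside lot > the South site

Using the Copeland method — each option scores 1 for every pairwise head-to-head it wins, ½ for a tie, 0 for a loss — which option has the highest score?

the North site: beats the West site, the Riverside lot, and the South site → score 3.
the West site: beats the Riverside lot and the South site; loses to the North site → score 2.
the Riverside lot: beats the South site; loses to the North site and the West site → score 1.
the South site: loses to the North site, the West site, and the Riverside lot → score 0.
the North site has the best pairwise record.

the North site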